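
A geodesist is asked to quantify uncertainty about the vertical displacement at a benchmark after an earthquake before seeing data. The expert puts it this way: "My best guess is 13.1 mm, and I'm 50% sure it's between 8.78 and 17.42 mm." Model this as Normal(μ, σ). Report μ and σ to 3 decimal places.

A symmetric 50% interval runs μ ± z·σ with z = 0.6745.
Half-width = 4.32, so σ = 4.32/0.6745 = 6.405.
μ is the stated best guess, 13.100.

μ = 13.100, σ = 6.405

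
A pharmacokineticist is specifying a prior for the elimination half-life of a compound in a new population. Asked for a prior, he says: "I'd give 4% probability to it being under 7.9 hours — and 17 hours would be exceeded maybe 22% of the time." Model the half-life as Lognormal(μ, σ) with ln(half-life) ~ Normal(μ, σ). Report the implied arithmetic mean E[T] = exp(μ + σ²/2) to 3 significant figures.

E[T] ≈ 14.1 hours

If T ~ Lognormal(μ,σ) then ln T ~ Normal(μ,σ), so the p-quantile of ln T is μ + z_p·σ.
ln(7.9) = 2.067 and ln(17) = 2.833; z_{0.04} = -1.751, z_{0.78} = 0.7722.
σ = (2.833 − 2.067)/(0.7722 − (-1.751)) = 0.304.
μ = 2.067 − (-1.751)·0.304 = 2.599.
E[T] = exp(μ + σ²/2) = exp(2.599 + 0.0461) = 14.1 hours.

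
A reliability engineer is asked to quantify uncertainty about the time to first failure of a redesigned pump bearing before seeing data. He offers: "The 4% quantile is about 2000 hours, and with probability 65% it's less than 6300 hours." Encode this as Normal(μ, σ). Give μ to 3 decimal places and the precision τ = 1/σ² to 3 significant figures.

μ = 5524.310, τ = 2.47e-07

The p-quantile of Normal(μ,σ) is μ + z_p·σ, with z_{0.04} = -1.751 and z_{0.65} = 0.3853.
Eliminate σ: μ = (z₂·x₁ − z₁·x₂)/(z₂ − z₁) = (0.3853·2000 − (-1.751)·6300)/2.136 = 5524.310.
Then σ = (x₂ − x₁)/(z₂ − z₁) = (6300 − 2000)/2.136 = 2013.102.
Precision τ = 1/σ² = 1/2013² = 2.47e-07.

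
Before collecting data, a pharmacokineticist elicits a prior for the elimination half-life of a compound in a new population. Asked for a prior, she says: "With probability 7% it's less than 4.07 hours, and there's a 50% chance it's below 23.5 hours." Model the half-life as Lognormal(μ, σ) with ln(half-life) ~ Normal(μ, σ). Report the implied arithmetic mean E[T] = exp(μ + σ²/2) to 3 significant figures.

E[T] ≈ 47.6 hours

If T ~ Lognormal(μ,σ) then ln T ~ Normal(μ,σ), so the p-quantile of ln T is μ + z_p·σ.
ln(4.07) = 1.404 and ln(23.5) = 3.157; z_{0.07} = -1.476, z_{0.5} = 0.
σ = (3.157 − 1.404)/(0 − (-1.476)) = 1.188.
μ = 1.404 − (-1.476)·1.188 = 3.157.
E[T] = exp(μ + σ²/2) = exp(3.157 + 0.7058) = 47.6 hours.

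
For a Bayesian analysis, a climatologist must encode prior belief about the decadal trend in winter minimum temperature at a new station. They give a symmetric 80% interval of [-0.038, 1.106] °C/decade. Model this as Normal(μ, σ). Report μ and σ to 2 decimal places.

A symmetric 80% interval runs μ ± z·σ with z = 1.282.
Half-width = 0.572, so σ = 0.572/1.282 = 0.45.
μ is the interval midpoint, 0.53.

μ = 0.53, σ = 0.45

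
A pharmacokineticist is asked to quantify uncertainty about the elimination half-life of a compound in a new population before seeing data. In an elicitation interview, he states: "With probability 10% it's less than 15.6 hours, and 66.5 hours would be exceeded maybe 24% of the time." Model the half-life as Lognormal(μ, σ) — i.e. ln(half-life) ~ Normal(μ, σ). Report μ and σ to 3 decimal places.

μ ≈ 3.682, σ ≈ 0.729

If T ~ Lognormal(μ,σ) then ln T ~ Normal(μ,σ), so the p-quantile of ln T is μ + z_p·σ.
ln(15.6) = 2.747 and ln(66.5) = 4.197; z_{0.1} = -1.282, z_{0.76} = 0.7063.
σ = (4.197 − 2.747)/(0.7063 − (-1.282)) = 0.729.
μ = 2.747 − (-1.282)·0.729 = 3.682.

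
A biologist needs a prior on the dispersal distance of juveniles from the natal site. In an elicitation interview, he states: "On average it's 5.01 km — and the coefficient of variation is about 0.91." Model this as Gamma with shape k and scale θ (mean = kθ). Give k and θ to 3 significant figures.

k ≈ 1.21, θ ≈ 4.15

For Gamma(k, scale θ): mean = kθ, variance = kθ², so CV = 1/√k.
CV = 0.91, hence k = 1/CV² = 1.21.
Then θ = mean/k = 5.01/1.21 = 4.15.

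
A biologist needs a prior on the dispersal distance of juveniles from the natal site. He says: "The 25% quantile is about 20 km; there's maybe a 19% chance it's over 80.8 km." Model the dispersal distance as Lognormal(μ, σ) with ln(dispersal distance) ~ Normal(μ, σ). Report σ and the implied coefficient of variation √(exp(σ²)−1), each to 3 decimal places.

If T ~ Lognormal(μ,σ) then ln T ~ Normal(μ,σ), so the p-quantile of ln T is μ + z_p·σ.
ln(20) = 2.996 and ln(80.8) = 4.392; z_{0.25} = -0.6745, z_{0.81} = 0.8779.
σ = (4.392 − 2.996)/(0.8779 − (-0.6745)) = 0.899.
μ = 2.996 − (-0.6745)·0.899 = 3.602.
CV = √(exp(σ²)−1) = √(exp(0.8090)−1) = 1.116.

σ ≈ 0.899, CV ≈ 1.116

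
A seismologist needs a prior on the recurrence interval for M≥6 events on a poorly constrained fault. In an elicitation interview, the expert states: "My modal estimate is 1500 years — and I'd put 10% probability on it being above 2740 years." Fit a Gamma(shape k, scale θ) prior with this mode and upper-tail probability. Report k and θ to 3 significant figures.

k ≈ 6.25, θ ≈ 286

Gamma(k,θ) with k>1 has mode (k−1)θ, so θ = 1500/(k−1).
Need P(X < 2740) = 0.9 with θ tied to k this way. Start at k = 2, θ = 1500: P(X<2740) ≈ 0.545.
Too low — raise k to concentrate. Iterating converges to k ≈ 6.25.
Then θ = 1500/(6.25−1) ≈ 286.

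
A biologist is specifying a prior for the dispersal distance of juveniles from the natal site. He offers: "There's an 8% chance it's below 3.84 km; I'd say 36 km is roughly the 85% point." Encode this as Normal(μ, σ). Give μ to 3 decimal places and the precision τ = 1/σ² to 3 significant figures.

For Normal(μ,σ), the p-quantile is μ + z_p·σ. Here z_{0.08} = -1.405, z_{0.85} = 1.036.
So 3.84 = μ − 1.405σ and 36 = μ + 1.036σ.
Subtracting: σ = (36 − 3.84)/(1.036 − (-1.405)) = 13.172.
Then μ = 3.84 − (-1.405)·13.172 = 22.348.
Precision τ = 1/σ² = 1/13.17² = 0.00576.

μ = 22.348, τ = 0.00576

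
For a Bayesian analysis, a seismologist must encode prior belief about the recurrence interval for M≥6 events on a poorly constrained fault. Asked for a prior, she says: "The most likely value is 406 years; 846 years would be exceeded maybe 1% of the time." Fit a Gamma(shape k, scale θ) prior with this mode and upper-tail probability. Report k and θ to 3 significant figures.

k ≈ 10, θ ≈ 44.9

Gamma(k,θ) with k>1 has mode (k−1)θ, so θ = 406/(k−1).
Need P(X < 846) = 0.99 with θ tied to k this way. Start at k = 2, θ = 406: P(X<846) ≈ 0.616.
Too low — raise k to concentrate. Iterating converges to k ≈ 10.
Then θ = 406/(10−1) ≈ 44.9.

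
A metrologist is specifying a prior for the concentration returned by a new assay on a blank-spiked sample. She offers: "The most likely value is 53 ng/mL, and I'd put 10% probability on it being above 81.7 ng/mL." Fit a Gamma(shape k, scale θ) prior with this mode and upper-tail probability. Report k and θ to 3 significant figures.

Gamma(k,θ) with k>1 has mode (k−1)θ, so θ = 53/(k−1).
Need P(X < 81.7) = 0.9 with θ tied to k this way. Start at k = 2, θ = 53: P(X<81.7) ≈ 0.456.
Too low — raise k to concentrate. Iterating converges to k ≈ 11.
Then θ = 53/(11−1) ≈ 5.31.

k ≈ 11, θ ≈ 5.31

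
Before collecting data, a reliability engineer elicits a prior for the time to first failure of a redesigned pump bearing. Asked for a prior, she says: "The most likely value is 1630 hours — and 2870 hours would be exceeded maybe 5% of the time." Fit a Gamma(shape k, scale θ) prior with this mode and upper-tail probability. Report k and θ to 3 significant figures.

k ≈ 9.71, θ ≈ 187

Gamma(k,θ) with k>1 has mode (k−1)θ, so θ = 1630/(k−1).
Need P(X < 2870) = 0.95 with θ tied to k this way. Start at k = 2, θ = 1630: P(X<2870) ≈ 0.525.
Too low — raise k to concentrate. Iterating converges to k ≈ 9.71.
Then θ = 1630/(9.71−1) ≈ 187.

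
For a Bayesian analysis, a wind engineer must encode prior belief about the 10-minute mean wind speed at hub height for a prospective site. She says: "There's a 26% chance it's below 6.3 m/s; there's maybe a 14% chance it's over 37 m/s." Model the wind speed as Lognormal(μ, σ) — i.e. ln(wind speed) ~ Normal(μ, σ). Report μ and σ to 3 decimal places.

If T ~ Lognormal(μ,σ) then ln T ~ Normal(μ,σ), so the p-quantile of ln T is μ + z_p·σ.
ln(6.3) = 1.841 and ln(37) = 3.611; z_{0.26} = -0.6433, z_{0.86} = 1.08.
σ = (3.611 − 1.841)/(1.08 − (-0.6433)) = 1.027.
μ = 1.841 − (-0.6433)·1.027 = 2.501.

μ ≈ 2.501, σ ≈ 1.027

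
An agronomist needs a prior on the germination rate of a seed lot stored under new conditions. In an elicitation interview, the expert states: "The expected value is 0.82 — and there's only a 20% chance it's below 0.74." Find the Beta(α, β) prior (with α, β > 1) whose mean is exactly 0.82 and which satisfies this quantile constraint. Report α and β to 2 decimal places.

α ≈ 11.40, β ≈ 2.50

With mean 0.82 fixed, write α = 0.82s, β = 0.18s where s = α+β.
Need P(θ < 0.74) = 0.2 under Beta(0.82s, 0.18s). Normal approximation: (q−m)/√(m(1−m)/s) ≈ z_{0.2} = -0.842, so s ≈ 0.82·0.18·(-0.842)²/(0.74−0.82)² = 16.3.
At s = 16.3: P(θ<0.74) ≈ 0.187. Adjusting to match 0.2 gives s ≈ 13.90.
So α = 0.82·13.90 ≈ 11.40, β = 0.18·13.90 ≈ 2.50.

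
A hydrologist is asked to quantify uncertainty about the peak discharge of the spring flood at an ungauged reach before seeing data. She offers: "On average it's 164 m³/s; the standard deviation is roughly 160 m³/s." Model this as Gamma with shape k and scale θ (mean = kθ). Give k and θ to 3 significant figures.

k ≈ 1.05, θ ≈ 156

For Gamma(k, scale θ): mean = kθ, variance = kθ², so CV = 1/√k.
CV = SD/mean = 160/164 = 0.9756, hence k = 1/CV² = 1.05.
Then θ = mean/k = 164/1.05 = 156.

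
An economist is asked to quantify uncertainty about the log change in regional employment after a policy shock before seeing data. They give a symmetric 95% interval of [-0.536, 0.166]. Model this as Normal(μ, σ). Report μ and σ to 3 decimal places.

A symmetric 95% interval runs μ ± z·σ with z = 1.96.
Half-width = 0.351, so σ = 0.351/1.96 = 0.179.
μ is the interval midpoint, -0.185.

μ = -0.185, σ = 0.179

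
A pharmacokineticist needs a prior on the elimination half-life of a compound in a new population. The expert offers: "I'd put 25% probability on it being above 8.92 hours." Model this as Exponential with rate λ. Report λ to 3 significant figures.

P(T > 8.92) = e^(−λ·8.92) = 0.25, so λ = −ln(0.25)/8.92 = 0.155.

λ ≈ 0.155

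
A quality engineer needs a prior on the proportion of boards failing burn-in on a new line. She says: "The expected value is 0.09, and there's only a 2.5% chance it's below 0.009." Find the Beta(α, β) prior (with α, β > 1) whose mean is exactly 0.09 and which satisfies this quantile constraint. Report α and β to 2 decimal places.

With mean 0.09 fixed, write α = 0.09s, β = 0.91s where s = α+β.
Need P(θ < 0.009) = 0.025 under Beta(0.09s, 0.91s). Normal approximation: (q−m)/√(m(1−m)/s) ≈ z_{0.025} = -1.96, so s ≈ 0.09·0.91·(-1.96)²/(0.009−0.09)² = 48.0.
At s = 48.0: P(θ<0.009) ≈ 0.000. Adjusting to match 0.025 gives s ≈ 19.05.
So α = 0.09·19.05 ≈ 1.71, β = 0.91·19.05 ≈ 17.33.

α ≈ 1.71, β ≈ 17.33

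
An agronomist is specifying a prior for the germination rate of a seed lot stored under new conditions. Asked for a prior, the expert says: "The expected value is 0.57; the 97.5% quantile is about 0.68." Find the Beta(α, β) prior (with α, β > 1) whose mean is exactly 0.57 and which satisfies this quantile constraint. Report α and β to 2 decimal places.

With mean 0.57 fixed, write α = 0.57s, β = 0.43s where s = α+β.
Need P(θ < 0.68) = 0.975 under Beta(0.57s, 0.43s). Normal approximation: (q−m)/√(m(1−m)/s) ≈ z_{0.975} = 1.96, so s ≈ 0.57·0.43·(1.96)²/(0.68−0.57)² = 77.8.
At s = 77.8: P(θ<0.68) ≈ 0.978. Adjusting to match 0.975 gives s ≈ 73.88.
So α = 0.57·73.88 ≈ 42.11, β = 0.43·73.88 ≈ 31.77.

α ≈ 42.11, β ≈ 31.77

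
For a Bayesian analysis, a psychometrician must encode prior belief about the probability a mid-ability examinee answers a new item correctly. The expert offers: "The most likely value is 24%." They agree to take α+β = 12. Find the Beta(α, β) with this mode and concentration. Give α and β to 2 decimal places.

α = 3.40, β = 8.60

For α,β > 1 the Beta mode is (α−1)/(α+β−2). With α+β = 12, the mode is (α−1)/10.
Set (α−1)/10 = 0.24 → α = 1 + 0.24·10 = 3.40.
β = 12 − α = 8.60.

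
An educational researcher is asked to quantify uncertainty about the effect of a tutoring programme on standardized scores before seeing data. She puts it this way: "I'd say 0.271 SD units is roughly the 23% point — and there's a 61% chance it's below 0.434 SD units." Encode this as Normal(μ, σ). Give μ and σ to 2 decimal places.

The p-quantile of Normal(μ,σ) is μ + z_p·σ, with z_{0.23} = -0.7388 and z_{0.61} = 0.2793.
Eliminate σ: μ = (z₂·x₁ − z₁·x₂)/(z₂ − z₁) = (0.2793·0.271 − (-0.7388)·0.434)/1.018 = 0.39.
Then σ = (x₂ − x₁)/(z₂ − z₁) = (0.434 − 0.271)/1.018 = 0.16.

μ = 0.39, σ = 0.16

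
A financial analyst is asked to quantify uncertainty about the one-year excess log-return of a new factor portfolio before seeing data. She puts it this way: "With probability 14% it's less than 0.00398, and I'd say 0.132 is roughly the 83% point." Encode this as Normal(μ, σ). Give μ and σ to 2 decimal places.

The p-quantile of Normal(μ,σ) is μ + z_p·σ, with z_{0.14} = -1.08 and z_{0.83} = 0.9542.
Eliminate σ: μ = (z₂·x₁ − z₁·x₂)/(z₂ − z₁) = (0.9542·0.00398 − (-1.08)·0.132)/2.034 = 0.07.
Then σ = (x₂ − x₁)/(z₂ − z₁) = (0.132 − 0.00398)/2.034 = 0.06.

μ = 0.07, σ = 0.06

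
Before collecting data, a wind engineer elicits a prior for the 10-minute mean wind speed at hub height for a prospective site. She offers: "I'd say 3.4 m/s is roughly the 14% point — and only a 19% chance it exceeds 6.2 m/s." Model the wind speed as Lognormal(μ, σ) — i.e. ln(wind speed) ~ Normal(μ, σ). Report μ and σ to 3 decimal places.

If T ~ Lognormal(μ,σ) then ln T ~ Normal(μ,σ), so the p-quantile of ln T is μ + z_p·σ.
ln(3.4) = 1.224 and ln(6.2) = 1.825; z_{0.14} = -1.08, z_{0.81} = 0.8779.
σ = (1.825 − 1.224)/(0.8779 − (-1.08)) = 0.307.
μ = 1.224 − (-1.08)·0.307 = 1.555.

μ ≈ 1.555, σ ≈ 0.307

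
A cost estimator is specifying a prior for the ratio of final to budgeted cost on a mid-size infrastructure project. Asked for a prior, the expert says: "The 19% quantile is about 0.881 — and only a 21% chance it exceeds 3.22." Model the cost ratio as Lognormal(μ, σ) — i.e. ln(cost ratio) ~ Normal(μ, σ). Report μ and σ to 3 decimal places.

If T ~ Lognormal(μ,σ) then ln T ~ Normal(μ,σ), so the p-quantile of ln T is μ + z_p·σ.
ln(0.881) = -0.1267 and ln(3.22) = 1.169; z_{0.19} = -0.8779, z_{0.79} = 0.8064.
σ = (1.169 − -0.1267)/(0.8064 − (-0.8779)) = 0.769.
μ = -0.1267 − (-0.8779)·0.769 = 0.549.

μ ≈ 0.549, σ ≈ 0.769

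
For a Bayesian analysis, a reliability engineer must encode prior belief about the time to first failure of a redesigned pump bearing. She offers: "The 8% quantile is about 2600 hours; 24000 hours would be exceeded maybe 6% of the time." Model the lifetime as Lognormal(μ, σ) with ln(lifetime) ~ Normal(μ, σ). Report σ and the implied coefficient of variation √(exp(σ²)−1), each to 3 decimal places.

If T ~ Lognormal(μ,σ) then ln T ~ Normal(μ,σ), so the p-quantile of ln T is μ + z_p·σ.
ln(2600) = 7.863 and ln(24000) = 10.09; z_{0.08} = -1.405, z_{0.94} = 1.555.
σ = (10.09 − 7.863)/(1.555 − (-1.405)) = 0.751.
μ = 7.863 − (-1.405)·0.751 = 8.918.
CV = √(exp(σ²)−1) = √(exp(0.5638)−1) = 0.870.

σ ≈ 0.751, CV ≈ 0.870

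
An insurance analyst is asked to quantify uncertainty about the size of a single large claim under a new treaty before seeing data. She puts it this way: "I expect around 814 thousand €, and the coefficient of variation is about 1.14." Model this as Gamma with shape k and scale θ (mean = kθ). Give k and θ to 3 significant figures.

For Gamma(k, scale θ): mean = kθ, variance = kθ², so CV = 1/√k.
CV = 1.14, hence k = 1/CV² = 0.769.
Then θ = mean/k = 814/0.769 = 1060.

k ≈ 0.769, θ ≈ 1060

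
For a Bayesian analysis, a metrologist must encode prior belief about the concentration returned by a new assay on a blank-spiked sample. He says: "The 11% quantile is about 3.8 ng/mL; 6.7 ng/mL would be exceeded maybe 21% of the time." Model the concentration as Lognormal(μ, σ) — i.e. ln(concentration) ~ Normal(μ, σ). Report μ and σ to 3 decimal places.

μ ≈ 1.677, σ ≈ 0.279

If T ~ Lognormal(μ,σ) then ln T ~ Normal(μ,σ), so the p-quantile of ln T is μ + z_p·σ.
ln(3.8) = 1.335 and ln(6.7) = 1.902; z_{0.11} = -1.227, z_{0.79} = 0.8064.
σ = (1.902 − 1.335)/(0.8064 − (-1.227)) = 0.279.
μ = 1.335 − (-1.227)·0.279 = 1.677.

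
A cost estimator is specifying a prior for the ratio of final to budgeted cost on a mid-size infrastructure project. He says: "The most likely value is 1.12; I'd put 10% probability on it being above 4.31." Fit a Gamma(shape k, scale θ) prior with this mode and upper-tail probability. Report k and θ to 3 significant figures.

k ≈ 2.02, θ ≈ 1.1

Gamma(k,θ) with k>1 has mode (k−1)θ, so θ = 1.12/(k−1).
Need P(X < 4.31) = 0.9 with θ tied to k this way. Start at k = 2, θ = 1.12: P(X<4.31) ≈ 0.897.
Too low — raise k to concentrate. Iterating converges to k ≈ 2.02.
Then θ = 1.12/(2.02−1) ≈ 1.1.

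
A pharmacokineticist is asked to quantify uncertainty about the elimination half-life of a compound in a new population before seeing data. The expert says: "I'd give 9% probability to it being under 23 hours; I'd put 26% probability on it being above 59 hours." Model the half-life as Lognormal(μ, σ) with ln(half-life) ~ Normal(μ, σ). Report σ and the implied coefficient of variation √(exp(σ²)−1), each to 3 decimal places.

σ ≈ 0.475, CV ≈ 0.503

If T ~ Lognormal(μ,σ) then ln T ~ Normal(μ,σ), so the p-quantile of ln T is μ + z_p·σ.
ln(23) = 3.135 and ln(59) = 4.078; z_{0.09} = -1.341, z_{0.74} = 0.6433.
σ = (4.078 − 3.135)/(0.6433 − (-1.341)) = 0.475.
μ = 3.135 − (-1.341)·0.475 = 3.772.
CV = √(exp(σ²)−1) = √(exp(0.2254)−1) = 0.503.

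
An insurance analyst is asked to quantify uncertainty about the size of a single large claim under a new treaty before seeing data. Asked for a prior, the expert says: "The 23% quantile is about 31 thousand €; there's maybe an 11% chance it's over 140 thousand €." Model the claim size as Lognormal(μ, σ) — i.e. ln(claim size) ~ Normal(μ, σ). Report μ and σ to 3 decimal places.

μ ≈ 4.001, σ ≈ 0.767

If T ~ Lognormal(μ,σ) then ln T ~ Normal(μ,σ), so the p-quantile of ln T is μ + z_p·σ.
ln(31) = 3.434 and ln(140) = 4.942; z_{0.23} = -0.7388, z_{0.89} = 1.227.
σ = (4.942 − 3.434)/(1.227 − (-0.7388)) = 0.767.
μ = 3.434 − (-0.7388)·0.767 = 4.001.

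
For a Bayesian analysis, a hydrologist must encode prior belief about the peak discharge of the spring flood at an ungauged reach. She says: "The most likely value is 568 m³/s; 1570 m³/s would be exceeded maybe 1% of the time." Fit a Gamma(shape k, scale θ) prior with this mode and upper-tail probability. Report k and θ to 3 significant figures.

Gamma(k,θ) with k>1 has mode (k−1)θ, so θ = 568/(k−1).
Need P(X < 1570) = 0.99 with θ tied to k this way. Start at k = 2, θ = 568: P(X<1570) ≈ 0.763.
Too low — raise k to concentrate. Iterating converges to k ≈ 5.44.
Then θ = 568/(5.44−1) ≈ 128.

k ≈ 5.44, θ ≈ 128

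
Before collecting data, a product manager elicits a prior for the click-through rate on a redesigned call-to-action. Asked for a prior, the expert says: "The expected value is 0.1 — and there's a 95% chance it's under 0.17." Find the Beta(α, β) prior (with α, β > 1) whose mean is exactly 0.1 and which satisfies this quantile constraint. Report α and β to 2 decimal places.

α ≈ 5.99, β ≈ 53.95

With mean 0.1 fixed, write α = 0.1s, β = 0.9s where s = α+β.
Need P(θ < 0.17) = 0.95 under Beta(0.1s, 0.9s). Normal approximation: (q−m)/√(m(1−m)/s) ≈ z_{0.95} = 1.64, so s ≈ 0.1·0.9·(1.64)²/(0.17−0.1)² = 49.7.
At s = 49.7: P(θ<0.17) ≈ 0.935. Adjusting to match 0.95 gives s ≈ 59.94.
So α = 0.1·59.94 ≈ 5.99, β = 0.9·59.94 ≈ 53.95.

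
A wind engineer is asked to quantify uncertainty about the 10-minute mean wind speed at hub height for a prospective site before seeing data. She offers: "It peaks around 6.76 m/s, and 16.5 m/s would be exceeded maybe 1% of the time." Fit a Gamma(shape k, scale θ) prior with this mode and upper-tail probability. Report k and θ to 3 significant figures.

k ≈ 6.93, θ ≈ 1.14

Gamma(k,θ) with k>1 has mode (k−1)θ, so θ = 6.76/(k−1).
Need P(X < 16.5) = 0.99 with θ tied to k this way. Start at k = 2, θ = 6.76: P(X<16.5) ≈ 0.700.
Too low — raise k to concentrate. Iterating converges to k ≈ 6.93.
Then θ = 6.76/(6.93−1) ≈ 1.14.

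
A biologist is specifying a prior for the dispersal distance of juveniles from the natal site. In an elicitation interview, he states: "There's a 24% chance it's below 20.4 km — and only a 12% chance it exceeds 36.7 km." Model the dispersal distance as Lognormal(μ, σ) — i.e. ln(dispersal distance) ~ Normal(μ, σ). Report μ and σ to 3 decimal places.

If T ~ Lognormal(μ,σ) then ln T ~ Normal(μ,σ), so the p-quantile of ln T is μ + z_p·σ.
ln(20.4) = 3.016 and ln(36.7) = 3.603; z_{0.24} = -0.7063, z_{0.88} = 1.175.
σ = (3.603 − 3.016)/(1.175 − (-0.7063)) = 0.312.
μ = 3.016 − (-0.7063)·0.312 = 3.236.

μ ≈ 3.236, σ ≈ 0.312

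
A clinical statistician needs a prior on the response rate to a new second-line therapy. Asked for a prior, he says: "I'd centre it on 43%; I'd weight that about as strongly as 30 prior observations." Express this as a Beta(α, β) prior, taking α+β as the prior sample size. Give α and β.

Under the effective-sample-size interpretation, Beta(α, β) has prior mean α/(α+β) and prior sample size α+β.
So α+β = 30 and α/(α+β) = 0.43, giving α = 0.43·30 = 12.9 and β = 30 − 12.9 = 17.1.

α = 12.9, β = 17.1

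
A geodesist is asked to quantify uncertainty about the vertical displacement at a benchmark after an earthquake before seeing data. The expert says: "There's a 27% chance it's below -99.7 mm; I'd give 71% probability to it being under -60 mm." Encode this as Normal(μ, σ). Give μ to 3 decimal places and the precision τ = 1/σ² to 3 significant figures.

The p-quantile of Normal(μ,σ) is μ + z_p·σ, with z_{0.27} = -0.6128 and z_{0.71} = 0.5534.
Eliminate σ: μ = (z₂·x₁ − z₁·x₂)/(z₂ − z₁) = (0.5534·-99.7 − (-0.6128)·-60)/1.166 = -78.838.
Then σ = (x₂ − x₁)/(z₂ − z₁) = (-60 − -99.7)/1.166 = 34.042.
Precision τ = 1/σ² = 1/34.04² = 0.000863.

μ = -78.838, τ = 0.000863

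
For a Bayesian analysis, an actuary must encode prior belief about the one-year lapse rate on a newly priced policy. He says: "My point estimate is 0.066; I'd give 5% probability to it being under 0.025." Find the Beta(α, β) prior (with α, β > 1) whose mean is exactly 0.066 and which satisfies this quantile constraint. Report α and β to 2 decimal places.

α ≈ 4.47, β ≈ 63.29

With mean 0.066 fixed, write α = 0.066s, β = 0.934s where s = α+β.
Need P(θ < 0.025) = 0.05 under Beta(0.066s, 0.934s). Normal approximation: (q−m)/√(m(1−m)/s) ≈ z_{0.05} = -1.64, so s ≈ 0.066·0.934·(-1.64)²/(0.025−0.066)² = 99.2.
At s = 99.2: P(θ<0.025) ≈ 0.020. Adjusting to match 0.05 gives s ≈ 67.77.
So α = 0.066·67.77 ≈ 4.47, β = 0.934·67.77 ≈ 63.29.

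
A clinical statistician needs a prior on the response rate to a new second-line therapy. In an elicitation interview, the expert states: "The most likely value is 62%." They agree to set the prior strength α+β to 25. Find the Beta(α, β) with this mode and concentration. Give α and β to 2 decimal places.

α = 15.26, β = 9.74

For α,β > 1 the Beta mode is (α−1)/(α+β−2). With α+β = 25, the mode is (α−1)/23.
Set (α−1)/23 = 0.62 → α = 1 + 0.62·23 = 15.26.
β = 25 − α = 9.74.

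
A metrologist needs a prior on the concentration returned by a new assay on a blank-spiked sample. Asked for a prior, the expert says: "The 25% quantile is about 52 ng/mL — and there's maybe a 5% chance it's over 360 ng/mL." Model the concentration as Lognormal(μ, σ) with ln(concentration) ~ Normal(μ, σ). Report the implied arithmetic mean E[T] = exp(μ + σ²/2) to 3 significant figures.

If T ~ Lognormal(μ,σ) then ln T ~ Normal(μ,σ), so the p-quantile of ln T is μ + z_p·σ.
ln(52) = 3.951 and ln(360) = 5.886; z_{0.25} = -0.6745, z_{0.95} = 1.645.
σ = (5.886 − 3.951)/(1.645 − (-0.6745)) = 0.834.
μ = 3.951 − (-0.6745)·0.834 = 4.514.
E[T] = exp(μ + σ²/2) = exp(4.514 + 0.3480) = 129 ng/mL.

E[T] ≈ 129 ng/mL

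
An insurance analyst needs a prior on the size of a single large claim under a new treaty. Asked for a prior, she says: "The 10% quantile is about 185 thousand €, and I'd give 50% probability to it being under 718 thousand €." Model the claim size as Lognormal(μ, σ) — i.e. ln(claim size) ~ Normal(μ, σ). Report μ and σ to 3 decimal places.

If T ~ Lognormal(μ,σ) then ln T ~ Normal(μ,σ), so the p-quantile of ln T is μ + z_p·σ.
ln(185) = 5.22 and ln(718) = 6.576; z_{0.1} = -1.282, z_{0.5} = 0.
σ = (6.576 − 5.22)/(0 − (-1.282)) = 1.058.
μ = 5.22 − (-1.282)·1.058 = 6.576.

μ ≈ 6.576, σ ≈ 1.058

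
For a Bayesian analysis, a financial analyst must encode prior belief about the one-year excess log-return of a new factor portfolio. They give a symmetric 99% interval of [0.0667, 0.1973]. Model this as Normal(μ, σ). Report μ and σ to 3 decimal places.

A symmetric 99% interval runs μ ± z·σ with z = 2.576.
Half-width = 0.0653, so σ = 0.0653/2.576 = 0.025.
μ is the interval midpoint, 0.132.

μ = 0.132, σ = 0.025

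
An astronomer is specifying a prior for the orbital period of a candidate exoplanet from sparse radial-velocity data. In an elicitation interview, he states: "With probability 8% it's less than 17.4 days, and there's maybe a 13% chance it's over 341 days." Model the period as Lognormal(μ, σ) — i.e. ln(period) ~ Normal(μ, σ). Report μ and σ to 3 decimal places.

μ ≈ 4.508, σ ≈ 1.175

If T ~ Lognormal(μ,σ) then ln T ~ Normal(μ,σ), so the p-quantile of ln T is μ + z_p·σ.
ln(17.4) = 2.856 and ln(341) = 5.832; z_{0.08} = -1.405, z_{0.87} = 1.126.
σ = (5.832 − 2.856)/(1.126 − (-1.405)) = 1.175.
μ = 2.856 − (-1.405)·1.175 = 4.508.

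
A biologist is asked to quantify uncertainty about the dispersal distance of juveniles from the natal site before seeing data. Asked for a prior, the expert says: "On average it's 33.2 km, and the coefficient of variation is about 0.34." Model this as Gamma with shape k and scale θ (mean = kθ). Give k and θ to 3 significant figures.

For Gamma(k, scale θ): mean = kθ, variance = kθ², so CV = 1/√k.
CV = 0.34, hence k = 1/CV² = 8.65.
Then θ = mean/k = 33.2/8.65 = 3.84.

k ≈ 8.65, θ ≈ 3.84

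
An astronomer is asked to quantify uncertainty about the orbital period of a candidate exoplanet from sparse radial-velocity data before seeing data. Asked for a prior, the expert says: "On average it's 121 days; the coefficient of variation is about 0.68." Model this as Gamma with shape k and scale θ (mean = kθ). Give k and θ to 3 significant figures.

For Gamma(k, scale θ): mean = kθ, variance = kθ², so CV = 1/√k.
CV = 0.68, hence k = 1/CV² = 2.16.
Then θ = mean/k = 121/2.16 = 56.

k ≈ 2.16, θ ≈ 56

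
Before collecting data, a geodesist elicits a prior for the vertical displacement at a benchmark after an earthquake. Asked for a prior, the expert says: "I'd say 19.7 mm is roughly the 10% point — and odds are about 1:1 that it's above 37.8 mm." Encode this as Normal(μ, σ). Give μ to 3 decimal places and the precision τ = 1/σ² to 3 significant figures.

μ = 37.800, τ = 0.00501

The p-quantile of Normal(μ,σ) is μ + z_p·σ, with z_{0.1} = -1.282 and z_{0.5} = 0.
Eliminate σ: μ = (z₂·x₁ − z₁·x₂)/(z₂ − z₁) = (0·19.7 − (-1.282)·37.8)/1.282 = 37.800.
Then σ = (x₂ − x₁)/(z₂ − z₁) = (37.8 − 19.7)/1.282 = 14.124.
Precision τ = 1/σ² = 1/14.12² = 0.00501.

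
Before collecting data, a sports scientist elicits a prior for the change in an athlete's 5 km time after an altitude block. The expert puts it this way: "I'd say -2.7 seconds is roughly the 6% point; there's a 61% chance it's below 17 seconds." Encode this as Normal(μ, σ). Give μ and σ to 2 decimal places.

The p-quantile of Normal(μ,σ) is μ + z_p·σ, with z_{0.06} = -1.555 and z_{0.61} = 0.2793.
Eliminate σ: μ = (z₂·x₁ − z₁·x₂)/(z₂ − z₁) = (0.2793·-2.7 − (-1.555)·17)/1.834 = 14.00.
Then σ = (x₂ − x₁)/(z₂ − z₁) = (17 − -2.7)/1.834 = 10.74.

μ = 14.00, σ = 10.74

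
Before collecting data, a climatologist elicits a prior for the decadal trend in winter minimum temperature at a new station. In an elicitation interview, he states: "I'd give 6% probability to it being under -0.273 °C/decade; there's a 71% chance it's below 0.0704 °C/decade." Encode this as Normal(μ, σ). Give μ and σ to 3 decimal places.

μ = -0.020, σ = 0.163

For Normal(μ,σ), the p-quantile is μ + z_p·σ. Here z_{0.06} = -1.555, z_{0.71} = 0.5534.
So -0.273 = μ − 1.555σ and 0.0704 = μ + 0.5534σ.
Subtracting: σ = (0.0704 − -0.273)/(0.5534 − (-1.555)) = 0.163.
Then μ = -0.273 − (-1.555)·0.163 = -0.020.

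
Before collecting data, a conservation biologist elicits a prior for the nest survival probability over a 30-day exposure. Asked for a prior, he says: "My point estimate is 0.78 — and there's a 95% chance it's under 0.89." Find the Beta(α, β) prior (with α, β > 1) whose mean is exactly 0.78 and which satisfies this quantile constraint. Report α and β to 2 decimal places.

With mean 0.78 fixed, write α = 0.78s, β = 0.22s where s = α+β.
Need P(θ < 0.89) = 0.95 under Beta(0.78s, 0.22s). Normal approximation: (q−m)/√(m(1−m)/s) ≈ z_{0.95} = 1.64, so s ≈ 0.78·0.22·(1.64)²/(0.89−0.78)² = 38.4.
At s = 38.4: P(θ<0.89) ≈ 0.969. Adjusting to match 0.95 gives s ≈ 30.63.
So α = 0.78·30.63 ≈ 23.89, β = 0.22·30.63 ≈ 6.74.

α ≈ 23.89, β ≈ 6.74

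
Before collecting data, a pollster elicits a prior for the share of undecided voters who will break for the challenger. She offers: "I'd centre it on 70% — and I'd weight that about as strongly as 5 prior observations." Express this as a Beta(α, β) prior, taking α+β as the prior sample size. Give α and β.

Under the effective-sample-size interpretation, Beta(α, β) has prior mean α/(α+β) and prior sample size α+β.
So α+β = 5 and α/(α+β) = 0.7, giving α = 0.7·5 = 3.5 and β = 5 − 3.5 = 1.5.

α = 3.5, β = 1.5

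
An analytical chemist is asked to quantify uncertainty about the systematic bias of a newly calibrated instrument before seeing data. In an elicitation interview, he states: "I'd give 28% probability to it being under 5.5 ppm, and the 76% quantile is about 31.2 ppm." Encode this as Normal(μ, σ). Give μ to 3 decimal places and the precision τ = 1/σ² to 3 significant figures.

For Normal(μ,σ), the p-quantile is μ + z_p·σ. Here z_{0.28} = -0.5828, z_{0.76} = 0.7063.
So 5.5 = μ − 0.5828σ and 31.2 = μ + 0.7063σ.
Subtracting: σ = (31.2 − 5.5)/(0.7063 − (-0.5828)) = 19.936.
Then μ = 5.5 − (-0.5828)·19.936 = 17.119.
Precision τ = 1/σ² = 1/19.94² = 0.00252.

μ = 17.119, τ = 0.00252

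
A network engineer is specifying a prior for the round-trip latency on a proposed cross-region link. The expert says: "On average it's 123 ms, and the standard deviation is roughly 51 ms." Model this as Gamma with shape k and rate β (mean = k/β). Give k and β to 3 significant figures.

k ≈ 5.82, β ≈ 0.0473

For Gamma(k, rate β): mean = k/β, variance = k/β², so CV = 1/√k.
CV = SD/mean = 51/123 = 0.4146, hence k = 1/CV² = 5.82.
Then β = k/mean = 5.82/123 = 0.0473.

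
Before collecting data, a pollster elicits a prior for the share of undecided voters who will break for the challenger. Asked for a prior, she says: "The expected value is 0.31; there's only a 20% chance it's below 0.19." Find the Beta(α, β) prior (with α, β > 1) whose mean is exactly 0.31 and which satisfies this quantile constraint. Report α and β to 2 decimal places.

With mean 0.31 fixed, write α = 0.31s, β = 0.69s where s = α+β.
Need P(θ < 0.19) = 0.2 under Beta(0.31s, 0.69s). Normal approximation: (q−m)/√(m(1−m)/s) ≈ z_{0.2} = -0.842, so s ≈ 0.31·0.69·(-0.842)²/(0.19−0.31)² = 10.5.
At s = 10.5: P(θ<0.19) ≈ 0.206. Adjusting to match 0.2 gives s ≈ 10.92.
So α = 0.31·10.92 ≈ 3.39, β = 0.69·10.92 ≈ 7.54.

α ≈ 3.39, β ≈ 7.54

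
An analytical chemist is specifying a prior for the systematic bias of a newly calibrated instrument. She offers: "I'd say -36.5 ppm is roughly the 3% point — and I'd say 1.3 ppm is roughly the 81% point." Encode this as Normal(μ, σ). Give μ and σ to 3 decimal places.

The p-quantile of Normal(μ,σ) is μ + z_p·σ, with z_{0.03} = -1.881 and z_{0.81} = 0.8779.
Eliminate σ: μ = (z₂·x₁ − z₁·x₂)/(z₂ − z₁) = (0.8779·-36.5 − (-1.881)·1.3)/2.759 = -10.729.
Then σ = (x₂ − x₁)/(z₂ − z₁) = (1.3 − -36.5)/2.759 = 13.702.

μ = -10.729, σ = 13.702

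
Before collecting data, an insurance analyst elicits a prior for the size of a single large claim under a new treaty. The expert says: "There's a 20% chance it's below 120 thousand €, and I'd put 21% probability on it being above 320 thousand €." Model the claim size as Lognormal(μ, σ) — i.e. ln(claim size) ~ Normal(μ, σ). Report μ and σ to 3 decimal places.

μ ≈ 5.288, σ ≈ 0.595

If T ~ Lognormal(μ,σ) then ln T ~ Normal(μ,σ), so the p-quantile of ln T is μ + z_p·σ.
ln(120) = 4.787 and ln(320) = 5.768; z_{0.2} = -0.8416, z_{0.79} = 0.8064.
σ = (5.768 − 4.787)/(0.8064 − (-0.8416)) = 0.595.
μ = 4.787 − (-0.8416)·0.595 = 5.288.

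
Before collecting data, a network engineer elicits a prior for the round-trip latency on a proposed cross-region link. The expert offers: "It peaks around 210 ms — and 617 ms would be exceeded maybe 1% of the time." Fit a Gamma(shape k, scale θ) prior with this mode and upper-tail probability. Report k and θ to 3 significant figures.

Gamma(k,θ) with k>1 has mode (k−1)θ, so θ = 210/(k−1).
Need P(X < 617) = 0.99 with θ tied to k this way. Start at k = 2, θ = 210: P(X<617) ≈ 0.791.
Too low — raise k to concentrate. Iterating converges to k ≈ 4.89.
Then θ = 210/(4.89−1) ≈ 53.9.

k ≈ 4.89, θ ≈ 53.9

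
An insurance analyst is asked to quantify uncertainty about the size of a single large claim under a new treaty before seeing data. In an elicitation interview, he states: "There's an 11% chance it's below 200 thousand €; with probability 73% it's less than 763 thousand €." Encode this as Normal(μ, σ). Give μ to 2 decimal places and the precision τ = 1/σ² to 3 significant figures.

μ = 575.43, τ = 1.07e-05

For Normal(μ,σ), the p-quantile is μ + z_p·σ. Here z_{0.11} = -1.227, z_{0.73} = 0.6128.
So 200 = μ − 1.227σ and 763 = μ + 0.6128σ.
Subtracting: σ = (763 − 200)/(0.6128 − (-1.227)) = 306.09.
Then μ = 200 − (-1.227)·306.09 = 575.43.
Precision τ = 1/σ² = 1/306.1² = 1.07e-05.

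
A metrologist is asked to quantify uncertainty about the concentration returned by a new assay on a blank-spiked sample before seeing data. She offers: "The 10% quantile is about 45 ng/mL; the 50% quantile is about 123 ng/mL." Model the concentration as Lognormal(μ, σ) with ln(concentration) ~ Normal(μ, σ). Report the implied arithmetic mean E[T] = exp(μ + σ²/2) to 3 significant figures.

If T ~ Lognormal(μ,σ) then ln T ~ Normal(μ,σ), so the p-quantile of ln T is μ + z_p·σ.
ln(45) = 3.807 and ln(123) = 4.812; z_{0.1} = -1.282, z_{0.5} = 0.
σ = (4.812 − 3.807)/(0 − (-1.282)) = 0.785.
μ = 3.807 − (-1.282)·0.785 = 4.812.
E[T] = exp(μ + σ²/2) = exp(4.812 + 0.3078) = 167 ng/mL.

E[T] ≈ 167 ng/mL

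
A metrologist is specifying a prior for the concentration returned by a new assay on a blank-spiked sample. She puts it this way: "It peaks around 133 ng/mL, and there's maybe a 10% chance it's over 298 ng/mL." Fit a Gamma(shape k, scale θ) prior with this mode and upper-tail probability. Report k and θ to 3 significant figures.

Gamma(k,θ) with k>1 has mode (k−1)θ, so θ = 133/(k−1).
Need P(X < 298) = 0.9 with θ tied to k this way. Start at k = 2, θ = 133: P(X<298) ≈ 0.655.
Too low — raise k to concentrate. Iterating converges to k ≈ 3.95.
Then θ = 133/(3.95−1) ≈ 45.

k ≈ 3.95, θ ≈ 45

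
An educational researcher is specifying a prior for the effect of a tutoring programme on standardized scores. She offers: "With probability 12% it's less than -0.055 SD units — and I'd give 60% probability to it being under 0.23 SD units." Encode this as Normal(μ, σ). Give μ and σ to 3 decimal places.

For Normal(μ,σ), the p-quantile is μ + z_p·σ. Here z_{0.12} = -1.175, z_{0.6} = 0.2533.
So -0.055 = μ − 1.175σ and 0.23 = μ + 0.2533σ.
Subtracting: σ = (0.23 − -0.055)/(0.2533 − (-1.175)) = 0.200.
Then μ = -0.055 − (-1.175)·0.200 = 0.179.

μ = 0.179, σ = 0.200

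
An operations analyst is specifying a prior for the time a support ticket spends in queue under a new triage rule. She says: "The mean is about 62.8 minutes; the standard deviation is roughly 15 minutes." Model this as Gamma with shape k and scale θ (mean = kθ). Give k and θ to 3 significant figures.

For Gamma(k, scale θ): mean = kθ, variance = kθ², so CV = 1/√k.
CV = SD/mean = 15/62.8 = 0.2389, hence k = 1/CV² = 17.5.
Then θ = mean/k = 62.8/17.5 = 3.58.

k ≈ 17.5, θ ≈ 3.58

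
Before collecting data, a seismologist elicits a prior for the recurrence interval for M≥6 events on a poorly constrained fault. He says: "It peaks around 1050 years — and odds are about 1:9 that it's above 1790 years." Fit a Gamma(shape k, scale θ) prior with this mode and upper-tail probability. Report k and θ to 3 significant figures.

Gamma(k,θ) with k>1 has mode (k−1)θ, so θ = 1050/(k−1).
Need P(X < 1790) = 0.9 with θ tied to k this way. Start at k = 2, θ = 1050: P(X<1790) ≈ 0.508.
Too low — raise k to concentrate. Iterating converges to k ≈ 7.66.
Then θ = 1050/(7.66−1) ≈ 158.

k ≈ 7.66, θ ≈ 158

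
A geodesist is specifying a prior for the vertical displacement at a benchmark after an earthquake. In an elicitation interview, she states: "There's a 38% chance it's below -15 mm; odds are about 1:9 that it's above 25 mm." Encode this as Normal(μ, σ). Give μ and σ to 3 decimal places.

μ = -7.301, σ = 25.204

For Normal(μ,σ), the p-quantile is μ + z_p·σ. Here z_{0.38} = -0.3055, z_{0.9} = 1.282.
So -15 = μ − 0.3055σ and 25 = μ + 1.282σ.
Subtracting: σ = (25 − -15)/(1.282 − (-0.3055)) = 25.204.
Then μ = -15 − (-0.3055)·25.204 = -7.301.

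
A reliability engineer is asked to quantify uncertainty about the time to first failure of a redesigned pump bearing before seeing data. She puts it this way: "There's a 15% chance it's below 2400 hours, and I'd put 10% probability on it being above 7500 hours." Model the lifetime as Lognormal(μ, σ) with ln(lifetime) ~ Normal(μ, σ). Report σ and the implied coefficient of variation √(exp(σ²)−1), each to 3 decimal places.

If T ~ Lognormal(μ,σ) then ln T ~ Normal(μ,σ), so the p-quantile of ln T is μ + z_p·σ.
ln(2400) = 7.783 and ln(7500) = 8.923; z_{0.15} = -1.036, z_{0.9} = 1.282.
σ = (8.923 − 7.783)/(1.282 − (-1.036)) = 0.492.
μ = 7.783 − (-1.036)·0.492 = 8.293.
CV = √(exp(σ²)−1) = √(exp(0.2416)−1) = 0.523.

σ ≈ 0.492, CV ≈ 0.523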